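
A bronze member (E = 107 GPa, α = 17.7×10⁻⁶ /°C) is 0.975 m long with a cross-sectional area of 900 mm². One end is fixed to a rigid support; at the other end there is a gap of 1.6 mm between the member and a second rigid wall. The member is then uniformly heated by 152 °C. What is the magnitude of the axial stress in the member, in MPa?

σ ≈ 112 MPa (compressive)

Unrestrained expansion: δ_free = αΔT L = 17.7×10⁻⁶ × 152 × 975 = 2.623 mm.
After closing the 1.6 mm clearance, 2.623 − 1.6 = 1.023 mm of expansion remains to be suppressed by the wall.
Compatibility: PL/(AE) = 1.023 mm, so σ = P/A = E × (1.023/975) = 112.3 MPa.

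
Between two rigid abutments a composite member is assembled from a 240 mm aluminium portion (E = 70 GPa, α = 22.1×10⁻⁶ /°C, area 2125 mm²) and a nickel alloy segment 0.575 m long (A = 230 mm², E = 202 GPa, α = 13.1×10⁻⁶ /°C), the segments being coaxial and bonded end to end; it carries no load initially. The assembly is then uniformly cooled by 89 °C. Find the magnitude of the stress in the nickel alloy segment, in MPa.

σ ≈ 355 MPa (tensile)

Free thermal contraction of the whole bar: Σ αᵢΔT Lᵢ = 22.1×10⁻⁶×89×240 + 13.1×10⁻⁶×89×575 = 1.142 mm.
The walls prevent any net length change, so an axial force P (same in every segment) develops. Compatibility: P · Σ Lᵢ/(AᵢEᵢ) = δ_free.
Σ Lᵢ/(AᵢEᵢ) = 240/(2125×70×10³) + 575/(230×202×10³) = 1.399×10⁻⁵ mm/N.
P = 1.142 / 1.399×10⁻⁵ = 81660 N = 81.66 kN, tensile.
σ_{nickel alloy} = P / A = 81660 / 230 = 355.1 MPa.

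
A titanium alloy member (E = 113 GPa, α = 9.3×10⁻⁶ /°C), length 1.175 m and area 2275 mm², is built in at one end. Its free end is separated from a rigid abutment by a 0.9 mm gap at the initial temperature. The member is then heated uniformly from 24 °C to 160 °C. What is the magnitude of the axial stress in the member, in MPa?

σ ≈ 56.4 MPa (compressive)

If the wall were absent the member would grow by αΔT L = 9.3×10⁻⁶ × 136 × 1175 = 1.486 mm.
The gap closes (δ_free > 0.9 mm) and the wall then resists a further 1.486 − 0.9 = 0.5861 mm of expansion.
Compatibility: PL/(AE) = 0.5861 mm, so σ = P/A = E × (0.5861/1175) = 56.37 MPa.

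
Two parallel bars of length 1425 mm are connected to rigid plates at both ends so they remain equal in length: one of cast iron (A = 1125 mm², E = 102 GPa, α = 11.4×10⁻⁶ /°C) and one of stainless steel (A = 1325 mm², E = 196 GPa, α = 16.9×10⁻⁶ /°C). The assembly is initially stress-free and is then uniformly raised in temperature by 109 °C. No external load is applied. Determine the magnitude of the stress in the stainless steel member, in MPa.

σ ≈ 36 MPa (compressive)

Both members must finish at the same length. With the larger α, the stainless steel tends to over-expand; the plates restrain it, putting the stainless steel in compression and the cast iron in tension. With no external load the two internal forces are equal and opposite, magnitude P.
Compatibility of the two members (thermal + elastic change equal): (α₁ − α₂)ΔT = P·[1/(A₁E₁) + 1/(A₂E₂)].
|α₁ − α₂|·ΔT = 5.5×10⁻⁶ × 109 = 0.0005995.
1/(A₁E₁) + 1/(A₂E₂) = 1/(1125×102×10³) + 1/(1325×196×10³) = 1.257×10⁻⁸ N⁻¹.
P = 0.0005995 / 1.257×10⁻⁸ = 47710 N = 47.71 kN.
σ_{stainless steel} = P/A₂ = 47710/1325 = 36.01 MPa, compressive.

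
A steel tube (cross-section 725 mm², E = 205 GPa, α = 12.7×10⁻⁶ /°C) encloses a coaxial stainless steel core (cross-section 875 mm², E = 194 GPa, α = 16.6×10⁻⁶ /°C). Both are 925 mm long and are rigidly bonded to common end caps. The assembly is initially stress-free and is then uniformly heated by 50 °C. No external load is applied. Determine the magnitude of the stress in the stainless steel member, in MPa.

σ ≈ 17.7 MPa (compressive)

Both members must finish at the same length. With the larger α, the stainless steel tends to over-expand; the plates restrain it, putting the stainless steel in compression and the steel in tension. With no external load the two internal forces are equal and opposite, magnitude P.
Equating the net (thermal + elastic) strains gives |α₁ − α₂|·ΔT = P·[1/(A₁E₁) + 1/(A₂E₂)].
|α₁ − α₂|·ΔT = 3.9×10⁻⁶ × 50 = 0.000195.
1/(A₁E₁) + 1/(A₂E₂) = 1/(725×205×10³) + 1/(875×194×10³) = 1.262×10⁻⁸ N⁻¹.
P = 0.000195 / 1.262×10⁻⁸ = 15450 N = 15.45 kN.
σ_{stainless steel} = P/A₂ = 15450/875 = 17.66 MPa, compressive.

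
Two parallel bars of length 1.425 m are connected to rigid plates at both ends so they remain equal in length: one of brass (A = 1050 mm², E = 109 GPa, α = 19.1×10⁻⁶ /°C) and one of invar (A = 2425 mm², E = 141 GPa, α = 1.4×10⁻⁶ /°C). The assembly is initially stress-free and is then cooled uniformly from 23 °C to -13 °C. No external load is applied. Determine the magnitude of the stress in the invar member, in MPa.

σ ≈ 22.5 MPa (compressive)

Equilibrium of a rigid end plate with no external load gives equal and opposite internal forces ±P in the two members. Since α_{brass} > α_{invar}, cooling drives the brass into tension and the invar into compression.
Equating the net (thermal + elastic) strains gives |α₁ − α₂|·ΔT = P·[1/(A₁E₁) + 1/(A₂E₂)].
|α₁ − α₂|·ΔT = 17.7×10⁻⁶ × 36 = 0.0006372.
1/(A₁E₁) + 1/(A₂E₂) = 1/(1050×109×10³) + 1/(2425×141×10³) = 1.166×10⁻⁸ N⁻¹.
So P = 0.0006372 / 1.166×10⁻⁸ = 54.64 kN.
σ_{invar} = P/A₂ = 54640/2425 = 22.53 MPa, compressive.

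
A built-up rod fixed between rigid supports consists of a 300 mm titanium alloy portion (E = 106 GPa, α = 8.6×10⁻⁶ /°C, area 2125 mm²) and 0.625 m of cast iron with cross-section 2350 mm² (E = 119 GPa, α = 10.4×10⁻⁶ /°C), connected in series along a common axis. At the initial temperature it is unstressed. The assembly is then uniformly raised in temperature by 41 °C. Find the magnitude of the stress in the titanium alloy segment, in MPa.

With the walls removed the bar would change length by δ_free = Σ αᵢΔT Lᵢ = 8.6×10⁻⁶×41×300 + 10.4×10⁻⁶×41×625 = 0.3723 mm.
The walls prevent any net length change, so an axial force P (same in every segment) develops. Compatibility: P · Σ Lᵢ/(AᵢEᵢ) = δ_free.
Σ Lᵢ/(AᵢEᵢ) = 300/(2125×106×10³) + 625/(2350×119×10³) = 3.567×10⁻⁶ mm/N.
P = 0.3723 / 3.567×10⁻⁶ = 104400 N = 104.4 kN, compressive.
σ_{titanium alloy} = P / A = 104400 / 2125 = 49.12 MPa.

σ ≈ 49.1 MPa (compressive)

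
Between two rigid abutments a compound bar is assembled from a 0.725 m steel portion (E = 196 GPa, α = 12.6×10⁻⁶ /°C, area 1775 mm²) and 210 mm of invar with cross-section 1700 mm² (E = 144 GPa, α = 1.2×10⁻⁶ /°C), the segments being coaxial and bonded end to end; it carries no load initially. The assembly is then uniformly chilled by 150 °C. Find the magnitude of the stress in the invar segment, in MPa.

σ ≈ 282 MPa (tensile)

If the supports were absent, the total length change would be Σ αᵢΔT Lᵢ = 12.6×10⁻⁶×150×725 + 1.2×10⁻⁶×150×210 = 1.408 mm.
The rigid supports impose zero overall length change; the single axial force P common to all segments must satisfy P Σ Lᵢ/(AᵢEᵢ) = δ_free.
The series flexibility is Σ Lᵢ/(AᵢEᵢ) = 725/(1775×196×10³) + 210/(1700×144×10³) = 2.942×10⁻⁶ mm/N.
So P = 1.408 / 2.942×10⁻⁶ = 478.6 kN, tensile.
σ_{invar} = P / A = 478600 / 1700 = 281.6 MPa.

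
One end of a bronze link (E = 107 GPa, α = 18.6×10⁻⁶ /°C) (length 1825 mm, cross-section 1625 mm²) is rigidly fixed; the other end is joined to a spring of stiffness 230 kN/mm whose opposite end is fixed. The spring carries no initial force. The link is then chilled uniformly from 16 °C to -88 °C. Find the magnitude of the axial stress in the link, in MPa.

Free thermal contraction: δ_free = αΔT L = 18.6×10⁻⁶ × 104 × 1825 = 3.53 mm.
Let P be the tensile force in the spring. The link extends elastically by PL/(AE) and the spring stretches by P/k; together these equal δ_free.
P [ L/(AE) + 1/k ] = δ_free → P [ 1825/(1625×107×10³) + 1/(230×10³) ] = 3.53.
P = 3.53 / 1.484×10⁻⁵ = 237800 N.
σ = P/A = 237800/1625 = 146.4 MPa.

σ ≈ 146 MPa (tensile)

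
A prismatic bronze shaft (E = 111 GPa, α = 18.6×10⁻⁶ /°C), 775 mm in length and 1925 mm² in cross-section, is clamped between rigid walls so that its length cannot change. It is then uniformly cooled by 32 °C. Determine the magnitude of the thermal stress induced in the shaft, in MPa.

σ ≈ 66.1 MPa (tensile)

Because both ends are immovable the net strain is zero, and the suppressed thermal strain is αΔT = 18.6×10⁻⁶ × 32 = 595.2×10⁻⁶.
σ = EαΔT = 111×10³ × 18.6×10⁻⁶ × 32 = 66.07 MPa (tensile; the shaft is trying to contract).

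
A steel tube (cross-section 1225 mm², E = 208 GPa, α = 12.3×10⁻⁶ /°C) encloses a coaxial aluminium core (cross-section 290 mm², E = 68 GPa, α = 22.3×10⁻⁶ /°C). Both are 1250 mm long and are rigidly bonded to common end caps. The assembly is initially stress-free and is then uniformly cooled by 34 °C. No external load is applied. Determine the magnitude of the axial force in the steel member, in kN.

P ≈ 6.22 kN (compressive in the steel)

The aluminium has the larger α, so on cooling it would change length more than the steel if both were free. The rigid plates force a common final length, so the aluminium is put into tension and the steel into compression, with equal and opposite forces P (no external load).
Compatibility of the two members (thermal + elastic change equal): (α₁ − α₂)ΔT = P·[1/(A₁E₁) + 1/(A₂E₂)].
|α₁ − α₂|·ΔT = 10×10⁻⁶ × 34 = 0.00034.
1/(A₁E₁) + 1/(A₂E₂) = 1/(1225×208×10³) + 1/(290×68×10³) = 5.463×10⁻⁸ N⁻¹.
So P = 0.00034 / 5.463×10⁻⁸ = 6.223 kN.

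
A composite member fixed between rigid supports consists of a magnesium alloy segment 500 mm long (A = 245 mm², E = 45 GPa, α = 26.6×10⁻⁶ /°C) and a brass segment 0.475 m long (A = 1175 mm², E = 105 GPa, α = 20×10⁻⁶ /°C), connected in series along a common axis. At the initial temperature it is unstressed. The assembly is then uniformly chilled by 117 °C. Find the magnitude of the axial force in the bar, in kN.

P ≈ 54.2 kN (tensile)

If the supports were absent, the total length change would be Σ αᵢΔT Lᵢ = 26.6×10⁻⁶×117×500 + 20×10⁻⁶×117×475 = 2.668 mm.
The walls prevent any net length change, so an axial force P (same in every segment) develops. Compatibility: P · Σ Lᵢ/(AᵢEᵢ) = δ_free.
The series flexibility is Σ Lᵢ/(AᵢEᵢ) = 500/(245×45×10³) + 475/(1175×105×10³) = 4.92×10⁻⁵ mm/N.
Hence P = δ_free / Σ(L/AE) = 2.668/4.92×10⁻⁵ = 54.22 kN (tensile).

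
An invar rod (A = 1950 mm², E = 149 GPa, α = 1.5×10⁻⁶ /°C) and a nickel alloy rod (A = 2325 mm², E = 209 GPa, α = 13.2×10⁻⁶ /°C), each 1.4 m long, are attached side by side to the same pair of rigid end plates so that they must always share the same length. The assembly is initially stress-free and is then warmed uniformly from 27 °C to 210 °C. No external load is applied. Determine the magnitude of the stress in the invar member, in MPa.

σ ≈ 200 MPa (tensile)

Equilibrium of a rigid end plate with no external load gives equal and opposite internal forces ±P in the two members. Since α_{nickel alloy} > α_{invar}, heating drives the nickel alloy into compression and the invar into tension.
Equating the net (thermal + elastic) strains gives |α₁ − α₂|·ΔT = P·[1/(A₁E₁) + 1/(A₂E₂)].
|α₁ − α₂|·ΔT = 11.7×10⁻⁶ × 183 = 0.002141.
1/(A₁E₁) + 1/(A₂E₂) = 1/(1950×149×10³) + 1/(2325×209×10³) = 5.5×10⁻⁹ N⁻¹.
P = 0.002141 / 5.5×10⁻⁹ = 389300 N = 389.3 kN.
σ_{invar} = P/A₁ = 389300/1950 = 199.6 MPa, tensile.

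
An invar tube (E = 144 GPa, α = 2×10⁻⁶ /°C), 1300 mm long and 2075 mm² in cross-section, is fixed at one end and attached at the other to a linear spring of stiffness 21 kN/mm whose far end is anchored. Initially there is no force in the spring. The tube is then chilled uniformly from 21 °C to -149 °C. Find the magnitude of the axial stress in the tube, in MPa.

The unrestrained thermal change is αΔT L = 2×10⁻⁶ × 170 × 1300 = 0.442 mm.
Let P be the tensile force in the spring. The tube extends elastically by PL/(AE) and the spring stretches by P/k; together these equal δ_free.
So P = δ_free / [L/(AE) + 1/k] = 0.442 / [ 1300/(2075×144×10³) + 1/(21×10³) ].
P = 0.442 / 5.197×10⁻⁵ = 8505 N.
σ = P/A = 8505/2075 = 4.099 MPa.

σ ≈ 4.1 MPa (tensile)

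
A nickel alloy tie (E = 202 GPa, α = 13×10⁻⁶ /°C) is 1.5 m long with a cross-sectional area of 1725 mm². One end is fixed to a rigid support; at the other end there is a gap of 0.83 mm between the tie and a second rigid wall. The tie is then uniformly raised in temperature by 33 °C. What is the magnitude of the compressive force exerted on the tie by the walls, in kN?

P ≈ 0 kN

If the wall were absent the tie would grow by αΔT L = 13×10⁻⁶ × 33 × 1500 = 0.6435 mm.
This is smaller than the 0.83 mm clearance, so the tie expands freely without reaching the stop — the stress is zero.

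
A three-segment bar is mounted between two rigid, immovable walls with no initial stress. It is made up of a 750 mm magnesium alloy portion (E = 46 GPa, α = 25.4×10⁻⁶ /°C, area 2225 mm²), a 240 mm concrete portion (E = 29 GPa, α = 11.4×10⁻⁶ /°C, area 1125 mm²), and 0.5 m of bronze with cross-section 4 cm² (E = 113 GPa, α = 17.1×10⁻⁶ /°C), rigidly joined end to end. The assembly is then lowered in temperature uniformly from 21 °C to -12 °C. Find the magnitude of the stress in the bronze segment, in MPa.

Free thermal contraction of the whole bar: Σ αᵢΔT Lᵢ = 25.4×10⁻⁶×33×750 + 11.4×10⁻⁶×33×240 + 17.1×10⁻⁶×33×500 = 1.001 mm.
Since the ends are fixed, an axial force P builds up, equal in every segment, with P · Σ Lᵢ/(AᵢEᵢ) = δ_free.
The series flexibility is Σ Lᵢ/(AᵢEᵢ) = 750/(2225×46×10³) + 240/(1125×29×10³) + 500/(400×113×10³) = 2.575×10⁻⁵ mm/N.
Hence P = δ_free / Σ(L/AE) = 1.001/2.575×10⁻⁵ = 38.88 kN (tensile).
σ_{bronze} = P / A = 38880 / 400 = 97.21 MPa.

σ ≈ 97.2 MPa (tensile)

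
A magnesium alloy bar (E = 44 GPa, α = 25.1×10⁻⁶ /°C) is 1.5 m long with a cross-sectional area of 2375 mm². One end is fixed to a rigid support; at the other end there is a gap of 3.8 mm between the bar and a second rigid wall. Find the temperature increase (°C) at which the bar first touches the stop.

The gap closes when αΔT L = 3.8 mm, since the bar is still unstressed at that instant.
ΔT = 3.8 / (25.1×10⁻⁶ × 1500) = 100.9 °C.

ΔT ≈ 101 °C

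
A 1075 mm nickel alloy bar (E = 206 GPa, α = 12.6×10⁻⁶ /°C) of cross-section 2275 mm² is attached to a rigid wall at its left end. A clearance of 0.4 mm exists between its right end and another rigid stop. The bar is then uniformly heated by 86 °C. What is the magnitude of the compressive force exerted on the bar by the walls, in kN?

P ≈ 333 kN

Free thermal elongation = αΔT L = 12.6×10⁻⁶ × 86 × 1075 = 1.165 mm.
After closing the 0.4 mm clearance, 1.165 − 0.4 = 0.7649 mm of expansion remains to be suppressed by the wall.
So σ = E(δ_free − g)/L = 206×10³ × 0.7649/1075 = 146.6 MPa.
Force on the wall = σA = 146.6 × 2275 mm² = 333.4 kN.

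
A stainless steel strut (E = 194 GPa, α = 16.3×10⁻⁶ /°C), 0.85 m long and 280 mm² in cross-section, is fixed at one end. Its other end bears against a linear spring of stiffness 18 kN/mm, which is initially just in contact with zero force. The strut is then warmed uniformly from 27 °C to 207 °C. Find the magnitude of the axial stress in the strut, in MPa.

σ ≈ 125 MPa (compressive)

Free thermal expansion: δ_free = αΔT L = 16.3×10⁻⁶ × 180 × 850 = 2.494 mm.
Let P be the compressive force at the spring. The strut shortens elastically by PL/(AE) and the spring compresses by P/k; together these equal δ_free.
So P = δ_free / [L/(AE) + 1/k] = 2.494 / [ 850/(280×194×10³) + 1/(18×10³) ].
P = 2.494 / 7.12×10⁻⁵ = 35020 N.
σ = P/A = 35020/280 = 125.1 MPa.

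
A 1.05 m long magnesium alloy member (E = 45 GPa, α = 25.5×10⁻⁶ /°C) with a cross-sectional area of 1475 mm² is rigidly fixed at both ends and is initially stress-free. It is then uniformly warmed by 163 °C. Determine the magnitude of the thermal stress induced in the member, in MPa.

The supports are rigid, so the total axial strain is zero. The restrained thermal strain is ε = αΔT = 25.5×10⁻⁶ × 163 = 4156.5×10⁻⁶.
The stress required to suppress this strain is σ = Eε = 45×10³ × 4156.5×10⁻⁶ = 187 MPa, compressive since the member is trying to expand.

σ ≈ 187 MPa (compressive)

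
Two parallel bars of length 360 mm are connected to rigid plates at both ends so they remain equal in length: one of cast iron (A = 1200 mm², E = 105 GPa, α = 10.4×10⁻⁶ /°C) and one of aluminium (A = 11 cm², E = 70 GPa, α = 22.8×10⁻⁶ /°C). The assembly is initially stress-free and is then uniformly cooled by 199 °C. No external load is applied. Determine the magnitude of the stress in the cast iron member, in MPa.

The aluminium has the larger α, so on cooling it would change length more than the cast iron if both were free. The rigid plates force a common final length, so the aluminium is put into tension and the cast iron into compression, with equal and opposite forces P (no external load).
Setting the final lengths equal and cancelling L: (α₁ − α₂)ΔT = P/(A₁E₁) + P/(A₂E₂).
|α₁ − α₂|·ΔT = 12.4×10⁻⁶ × 199 = 0.002468.
1/(A₁E₁) + 1/(A₂E₂) = 1/(1200×105×10³) + 1/(1100×70×10³) = 2.092×10⁻⁸ N⁻¹.
So P = 0.002468 / 2.092×10⁻⁸ = 117.9 kN.
σ_{cast iron} = P/A₁ = 117900/1200 = 98.28 MPa, compressive.

σ ≈ 98.3 MPa (compressive)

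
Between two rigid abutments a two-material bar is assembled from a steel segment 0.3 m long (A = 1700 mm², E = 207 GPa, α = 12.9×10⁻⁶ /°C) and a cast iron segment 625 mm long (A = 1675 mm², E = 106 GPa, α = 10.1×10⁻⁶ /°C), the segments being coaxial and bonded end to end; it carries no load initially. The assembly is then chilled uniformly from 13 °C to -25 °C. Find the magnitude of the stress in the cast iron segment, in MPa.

σ ≈ 52.8 MPa (tensile)

If the supports were absent, the total length change would be Σ αᵢΔT Lᵢ = 12.9×10⁻⁶×38×300 + 10.1×10⁻⁶×38×625 = 0.3869 mm.
The walls prevent any net length change, so an axial force P (same in every segment) develops. Compatibility: P · Σ Lᵢ/(AᵢEᵢ) = δ_free.
Σ Lᵢ/(AᵢEᵢ) = 300/(1700×207×10³) + 625/(1675×106×10³) = 4.373×10⁻⁶ mm/N.
P = 0.3869 / 4.373×10⁻⁶ = 88490 N = 88.49 kN, tensile.
σ_{cast iron} = P / A = 88490 / 1675 = 52.83 MPa.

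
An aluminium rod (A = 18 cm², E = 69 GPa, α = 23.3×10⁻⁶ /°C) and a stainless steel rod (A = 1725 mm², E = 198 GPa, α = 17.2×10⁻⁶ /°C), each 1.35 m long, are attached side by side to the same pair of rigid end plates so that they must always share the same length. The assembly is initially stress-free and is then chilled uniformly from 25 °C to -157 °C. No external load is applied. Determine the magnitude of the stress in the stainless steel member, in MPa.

Both members must finish at the same length. With the larger α, the aluminium tends to over-contract; the plates restrain it, putting the aluminium in tension and the stainless steel in compression. With no external load the two internal forces are equal and opposite, magnitude P.
Setting the final lengths equal and cancelling L: (α₁ − α₂)ΔT = P/(A₁E₁) + P/(A₂E₂).
|α₁ − α₂|·ΔT = 6.1×10⁻⁶ × 182 = 0.00111.
1/(A₁E₁) + 1/(A₂E₂) = 1/(1800×69×10³) + 1/(1725×198×10³) = 1.098×10⁻⁸ N⁻¹.
So P = 0.00111 / 1.098×10⁻⁸ = 101.1 kN.
σ_{stainless steel} = P/A₂ = 101100/1725 = 58.62 MPa, compressive.

σ ≈ 58.6 MPa (compressive)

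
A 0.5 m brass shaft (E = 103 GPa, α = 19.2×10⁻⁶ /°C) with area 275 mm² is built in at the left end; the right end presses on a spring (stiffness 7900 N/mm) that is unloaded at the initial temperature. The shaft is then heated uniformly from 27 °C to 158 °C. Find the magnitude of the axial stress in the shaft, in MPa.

The unrestrained thermal change is αΔT L = 19.2×10⁻⁶ × 131 × 500 = 1.258 mm.
With a force P in the spring, the elastic change of the shaft is PL/(AE) and that of the spring is P/k; compatibility requires their sum to equal δ_free.
P [ L/(AE) + 1/k ] = δ_free → P [ 500/(275×103×10³) + 1/(7900) ] = 1.258.
P = 1.258 / 0.0001442 = 8719 N.
σ = P/A = 8719/275 = 31.71 MPa.

σ ≈ 31.7 MPa (compressive)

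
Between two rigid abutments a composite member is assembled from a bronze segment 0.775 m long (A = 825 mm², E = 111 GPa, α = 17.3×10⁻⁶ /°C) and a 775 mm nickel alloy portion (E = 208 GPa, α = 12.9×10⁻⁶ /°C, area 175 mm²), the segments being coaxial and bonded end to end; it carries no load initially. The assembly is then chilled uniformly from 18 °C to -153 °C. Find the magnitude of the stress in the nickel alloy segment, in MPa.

σ ≈ 769 MPa (tensile)

Free thermal contraction of the whole bar: Σ αᵢΔT Lᵢ = 17.3×10⁻⁶×171×775 + 12.9×10⁻⁶×171×775 = 4.002 mm.
The walls prevent any net length change, so an axial force P (same in every segment) develops. Compatibility: P · Σ Lᵢ/(AᵢEᵢ) = δ_free.
The series flexibility is Σ Lᵢ/(AᵢEᵢ) = 775/(825×111×10³) + 775/(175×208×10³) = 2.975×10⁻⁵ mm/N.
So P = 4.002 / 2.975×10⁻⁵ = 134.5 kN, tensile.
σ_{nickel alloy} = P / A = 134500 / 175 = 768.6 MPa.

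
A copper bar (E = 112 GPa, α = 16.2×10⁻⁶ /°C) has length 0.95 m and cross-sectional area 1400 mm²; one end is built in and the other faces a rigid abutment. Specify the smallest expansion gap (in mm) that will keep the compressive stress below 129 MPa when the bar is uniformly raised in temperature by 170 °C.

Free expansion if unrestrained: δ_free = αΔT L = 16.2×10⁻⁶ × 170 × 950 = 2.616 mm.
A stress of 129 MPa corresponds to the wall pushing the bar back by σL/E = 129×950/(112×10³) = 1.094 mm.
So the gap has to take up the difference, g_min = δ_free − σL/E = 2.616 − 1.094 = 1.522 mm.

g ≈ 1.52 mm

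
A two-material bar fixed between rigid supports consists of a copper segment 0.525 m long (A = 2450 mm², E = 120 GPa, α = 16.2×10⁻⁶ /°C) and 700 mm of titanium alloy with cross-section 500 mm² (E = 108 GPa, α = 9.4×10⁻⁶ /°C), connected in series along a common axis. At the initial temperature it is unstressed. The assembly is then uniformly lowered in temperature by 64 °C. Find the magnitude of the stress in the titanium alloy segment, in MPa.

σ ≈ 131 MPa (tensile)

With the walls removed the bar would change length by δ_free = Σ αᵢΔT Lᵢ = 16.2×10⁻⁶×64×525 + 9.4×10⁻⁶×64×700 = 0.9654 mm.
Since the ends are fixed, an axial force P builds up, equal in every segment, with P · Σ Lᵢ/(AᵢEᵢ) = δ_free.
The series flexibility is Σ Lᵢ/(AᵢEᵢ) = 525/(2450×120×10³) + 700/(500×108×10³) = 1.475×10⁻⁵ mm/N.
Hence P = δ_free / Σ(L/AE) = 0.9654/1.475×10⁻⁵ = 65.46 kN (tensile).
σ_{titanium alloy} = P / A = 65460 / 500 = 130.9 MPa.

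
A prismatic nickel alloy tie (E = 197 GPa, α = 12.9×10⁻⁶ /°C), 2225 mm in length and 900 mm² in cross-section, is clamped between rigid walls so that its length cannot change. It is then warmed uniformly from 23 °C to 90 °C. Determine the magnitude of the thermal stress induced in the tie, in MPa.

With length fixed, the mechanical strain must cancel the thermal strain αΔT = 12.9×10⁻⁶ × 67 = 864.3×10⁻⁶.
The stress required to suppress this strain is σ = Eε = 197×10³ × 864.3×10⁻⁶ = 170.3 MPa, compressive since the tie is trying to expand.

σ ≈ 170 MPa (compressive)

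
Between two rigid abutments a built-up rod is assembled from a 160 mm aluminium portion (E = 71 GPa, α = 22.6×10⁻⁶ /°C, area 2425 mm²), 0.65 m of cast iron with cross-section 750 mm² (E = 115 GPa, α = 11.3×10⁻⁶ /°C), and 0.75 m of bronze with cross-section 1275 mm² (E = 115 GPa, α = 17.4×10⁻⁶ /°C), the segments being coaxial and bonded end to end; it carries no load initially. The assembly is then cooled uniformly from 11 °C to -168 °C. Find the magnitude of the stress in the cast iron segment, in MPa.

Free thermal contraction of the whole bar: Σ αᵢΔT Lᵢ = 22.6×10⁻⁶×179×160 + 11.3×10⁻⁶×179×650 + 17.4×10⁻⁶×179×750 = 4.298 mm.
The rigid supports impose zero overall length change; the single axial force P common to all segments must satisfy P Σ Lᵢ/(AᵢEᵢ) = δ_free.
The series flexibility is Σ Lᵢ/(AᵢEᵢ) = 160/(2425×71×10³) + 650/(750×115×10³) + 750/(1275×115×10³) = 1.358×10⁻⁵ mm/N.
P = 4.298 / 1.358×10⁻⁵ = 316500 N = 316.5 kN, tensile.
σ_{cast iron} = P / A = 316500 / 750 = 422 MPa.

σ ≈ 422 MPa (tensile)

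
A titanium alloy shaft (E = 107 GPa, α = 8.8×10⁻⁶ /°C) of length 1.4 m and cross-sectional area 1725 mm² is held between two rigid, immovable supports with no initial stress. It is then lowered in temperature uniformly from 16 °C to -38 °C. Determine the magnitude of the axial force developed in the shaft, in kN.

P ≈ 87.7 kN (tensile)

With zero net strain, σ = E·αΔT = 107 GPa × 8.8×10⁻⁶ × 54 = 50.85 MPa.
Axial force P = σA = 50.85 × 1725 = 87710 N = 87.71 kN, tensile.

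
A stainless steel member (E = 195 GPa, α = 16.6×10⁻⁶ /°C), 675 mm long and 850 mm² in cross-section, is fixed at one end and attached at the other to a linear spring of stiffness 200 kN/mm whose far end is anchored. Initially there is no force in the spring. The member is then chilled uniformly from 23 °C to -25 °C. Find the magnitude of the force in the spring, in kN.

Free thermal contraction: δ_free = αΔT L = 16.6×10⁻⁶ × 48 × 675 = 0.5378 mm.
With a force P in the spring, the elastic change of the member is PL/(AE) and that of the spring is P/k; compatibility requires their sum to equal δ_free.
P [ L/(AE) + 1/k ] = δ_free → P [ 675/(850×195×10³) + 1/(200×10³) ] = 0.5378.
P = 0.5378 / 9.072×10⁻⁶ = 59280 N.

P ≈ 59.3 kN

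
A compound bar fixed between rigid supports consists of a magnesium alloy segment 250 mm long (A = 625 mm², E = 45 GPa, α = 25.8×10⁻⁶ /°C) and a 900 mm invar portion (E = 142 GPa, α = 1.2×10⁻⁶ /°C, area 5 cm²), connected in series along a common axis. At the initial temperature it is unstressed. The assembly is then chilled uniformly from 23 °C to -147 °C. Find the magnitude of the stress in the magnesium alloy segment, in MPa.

σ ≈ 95 MPa (tensile)

If the supports were absent, the total length change would be Σ αᵢΔT Lᵢ = 25.8×10⁻⁶×170×250 + 1.2×10⁻⁶×170×900 = 1.28 mm.
Since the ends are fixed, an axial force P builds up, equal in every segment, with P · Σ Lᵢ/(AᵢEᵢ) = δ_free.
The series flexibility is Σ Lᵢ/(AᵢEᵢ) = 250/(625×45×10³) + 900/(500×142×10³) = 2.156×10⁻⁵ mm/N.
So P = 1.28 / 2.156×10⁻⁵ = 59.36 kN, tensile.
σ_{magnesium alloy} = P / A = 59360 / 625 = 94.98 MPa.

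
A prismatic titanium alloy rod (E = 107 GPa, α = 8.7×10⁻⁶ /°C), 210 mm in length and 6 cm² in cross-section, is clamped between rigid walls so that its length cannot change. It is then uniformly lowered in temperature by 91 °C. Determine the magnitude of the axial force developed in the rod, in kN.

The ends cannot move, so σ = EαΔT = 107×10³ × 8.7×10⁻⁶ × 91 = 84.71 MPa.
P = AEαΔT = 600 × 107×10³ × 8.7×10⁻⁶ × 91 = 50.83 kN (tensile).

P ≈ 50.8 kN (tensile)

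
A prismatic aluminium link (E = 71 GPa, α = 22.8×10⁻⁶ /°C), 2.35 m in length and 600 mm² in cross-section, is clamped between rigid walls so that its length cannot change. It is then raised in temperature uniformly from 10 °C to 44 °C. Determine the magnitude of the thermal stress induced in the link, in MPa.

σ ≈ 55 MPa (compressive)

The supports are rigid, so the total axial strain is zero. The restrained thermal strain is ε = αΔT = 22.8×10⁻⁶ × 34 = 775.2×10⁻⁶.
σ = EαΔT = 71×10³ × 22.8×10⁻⁶ × 34 = 55.04 MPa (compressive; the link is trying to expand).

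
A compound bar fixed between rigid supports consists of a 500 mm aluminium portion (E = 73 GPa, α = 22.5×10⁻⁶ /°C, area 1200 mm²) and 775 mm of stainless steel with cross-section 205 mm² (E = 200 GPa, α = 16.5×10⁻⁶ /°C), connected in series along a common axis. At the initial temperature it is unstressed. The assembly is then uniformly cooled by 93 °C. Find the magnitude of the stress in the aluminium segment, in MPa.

Free thermal contraction of the whole bar: Σ αᵢΔT Lᵢ = 22.5×10⁻⁶×93×500 + 16.5×10⁻⁶×93×775 = 2.235 mm.
The rigid supports impose zero overall length change; the single axial force P common to all segments must satisfy P Σ Lᵢ/(AᵢEᵢ) = δ_free.
The series flexibility is Σ Lᵢ/(AᵢEᵢ) = 500/(1200×73×10³) + 775/(205×200×10³) = 2.461×10⁻⁵ mm/N.
So P = 2.235 / 2.461×10⁻⁵ = 90.84 kN, tensile.
σ_{aluminium} = P / A = 90840 / 1200 = 75.7 MPa.

σ ≈ 75.7 MPa (tensile)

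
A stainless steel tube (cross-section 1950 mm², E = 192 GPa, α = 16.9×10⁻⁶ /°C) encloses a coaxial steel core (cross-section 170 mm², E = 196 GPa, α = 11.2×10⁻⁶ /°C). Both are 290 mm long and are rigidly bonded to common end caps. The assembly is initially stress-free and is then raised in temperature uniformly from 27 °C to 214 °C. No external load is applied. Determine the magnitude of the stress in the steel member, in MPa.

σ ≈ 192 MPa (tensile)

Equilibrium of a rigid end plate with no external load gives equal and opposite internal forces ±P in the two members. Since α_{stainless steel} > α_{steel}, heating drives the stainless steel into compression and the steel into tension.
Setting the final lengths equal and cancelling L: (α₁ − α₂)ΔT = P/(A₁E₁) + P/(A₂E₂).
|α₁ − α₂|·ΔT = 5.7×10⁻⁶ × 187 = 0.001066.
1/(A₁E₁) + 1/(A₂E₂) = 1/(1950×192×10³) + 1/(170×196×10³) = 3.268×10⁻⁸ N⁻¹.
P = 0.001066 / 3.268×10⁻⁸ = 32610 N = 32.61 kN.
σ_{steel} = P/A₂ = 32610/170 = 191.8 MPa, tensile.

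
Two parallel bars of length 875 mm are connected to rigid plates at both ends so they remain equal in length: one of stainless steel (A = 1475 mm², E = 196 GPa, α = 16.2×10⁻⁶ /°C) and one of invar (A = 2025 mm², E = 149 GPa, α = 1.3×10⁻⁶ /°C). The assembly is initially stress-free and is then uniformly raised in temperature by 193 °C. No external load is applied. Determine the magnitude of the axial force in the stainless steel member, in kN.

The stainless steel has the larger α, so on heating it would change length more than the invar if both were free. The rigid plates force a common final length, so the stainless steel is put into compression and the invar into tension, with equal and opposite forces P (no external load).
Compatibility of the two members (thermal + elastic change equal): (α₁ − α₂)ΔT = P·[1/(A₁E₁) + 1/(A₂E₂)].
|α₁ − α₂|·ΔT = 14.9×10⁻⁶ × 193 = 0.002876.
1/(A₁E₁) + 1/(A₂E₂) = 1/(1475×196×10³) + 1/(2025×149×10³) = 6.773×10⁻⁹ N⁻¹.
P = 0.002876 / 6.773×10⁻⁹ = 424600 N = 424.6 kN.

P ≈ 425 kN (compressive in the stainless steel)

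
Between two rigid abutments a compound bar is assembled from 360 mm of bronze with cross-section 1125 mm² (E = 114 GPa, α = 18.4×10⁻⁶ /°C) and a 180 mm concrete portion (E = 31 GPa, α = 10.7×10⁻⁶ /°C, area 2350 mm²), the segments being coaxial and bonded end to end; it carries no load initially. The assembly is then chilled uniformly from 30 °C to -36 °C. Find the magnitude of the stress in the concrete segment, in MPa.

σ ≈ 45.5 MPa (tensile)

If the supports were absent, the total length change would be Σ αᵢΔT Lᵢ = 18.4×10⁻⁶×66×360 + 10.7×10⁻⁶×66×180 = 0.5643 mm.
Since the ends are fixed, an axial force P builds up, equal in every segment, with P · Σ Lᵢ/(AᵢEᵢ) = δ_free.
Σ Lᵢ/(AᵢEᵢ) = 360/(1125×114×10³) + 180/(2350×31×10³) = 5.278×10⁻⁶ mm/N.
P = 0.5643 / 5.278×10⁻⁶ = 106900 N = 106.9 kN, tensile.
σ_{concrete} = P / A = 106900 / 2350 = 45.5 MPa.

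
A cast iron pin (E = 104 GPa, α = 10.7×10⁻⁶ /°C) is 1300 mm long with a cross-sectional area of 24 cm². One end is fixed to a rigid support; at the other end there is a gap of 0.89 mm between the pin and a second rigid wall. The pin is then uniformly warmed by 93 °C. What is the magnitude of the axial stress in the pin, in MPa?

σ ≈ 32.3 MPa (compressive)

Unrestrained expansion: δ_free = αΔT L = 10.7×10⁻⁶ × 93 × 1300 = 1.294 mm.
The gap closes (δ_free > 0.89 mm) and the wall then resists a further 1.294 − 0.89 = 0.4036 mm of expansion.
That suppressed elongation corresponds to σ = E·Δ/L = 104×10³ × 0.4036/1300 = 32.29 MPa.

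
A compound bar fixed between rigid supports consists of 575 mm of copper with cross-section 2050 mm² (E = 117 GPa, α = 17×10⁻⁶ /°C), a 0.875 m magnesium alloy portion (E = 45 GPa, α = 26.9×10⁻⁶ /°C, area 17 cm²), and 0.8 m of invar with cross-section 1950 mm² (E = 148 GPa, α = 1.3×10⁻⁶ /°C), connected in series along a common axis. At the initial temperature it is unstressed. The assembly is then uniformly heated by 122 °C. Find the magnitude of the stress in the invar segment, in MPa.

σ ≈ 129 MPa (compressive)

Free thermal expansion of the whole bar: Σ αᵢΔT Lᵢ = 17×10⁻⁶×122×575 + 26.9×10⁻⁶×122×875 + 1.3×10⁻⁶×122×800 = 4.191 mm.
The rigid supports impose zero overall length change; the single axial force P common to all segments must satisfy P Σ Lᵢ/(AᵢEᵢ) = δ_free.
The series flexibility is Σ Lᵢ/(AᵢEᵢ) = 575/(2050×117×10³) + 875/(1700×45×10³) + 800/(1950×148×10³) = 1.661×10⁻⁵ mm/N.
So P = 4.191 / 1.661×10⁻⁵ = 252.4 kN, compressive.
σ_{invar} = P / A = 252400 / 1950 = 129.4 MPa.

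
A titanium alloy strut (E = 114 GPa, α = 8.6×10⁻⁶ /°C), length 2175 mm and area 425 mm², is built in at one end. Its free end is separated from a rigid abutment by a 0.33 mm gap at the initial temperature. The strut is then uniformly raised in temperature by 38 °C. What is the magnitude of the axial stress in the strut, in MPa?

If the wall were absent the strut would grow by αΔT L = 8.6×10⁻⁶ × 38 × 2175 = 0.7108 mm.
The gap closes (δ_free > 0.33 mm) and the wall then resists a further 0.7108 − 0.33 = 0.3808 mm of expansion.
So σ = E(δ_free − g)/L = 114×10³ × 0.3808/2175 = 19.96 MPa.

σ ≈ 20 MPa (compressive)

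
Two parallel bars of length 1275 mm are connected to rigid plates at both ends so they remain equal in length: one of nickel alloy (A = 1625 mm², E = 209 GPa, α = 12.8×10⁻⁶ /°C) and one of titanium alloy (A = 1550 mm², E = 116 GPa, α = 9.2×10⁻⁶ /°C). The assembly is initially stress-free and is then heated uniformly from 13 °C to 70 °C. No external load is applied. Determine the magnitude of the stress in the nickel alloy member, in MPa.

Both members must finish at the same length. With the larger α, the nickel alloy tends to over-expand; the plates restrain it, putting the nickel alloy in compression and the titanium alloy in tension. With no external load the two internal forces are equal and opposite, magnitude P.
Setting the final lengths equal and cancelling L: (α₁ − α₂)ΔT = P/(A₁E₁) + P/(A₂E₂).
|α₁ − α₂|·ΔT = 3.6×10⁻⁶ × 57 = 0.0002052.
1/(A₁E₁) + 1/(A₂E₂) = 1/(1625×209×10³) + 1/(1550×116×10³) = 8.506×10⁻⁹ N⁻¹.
P = 0.0002052 / 8.506×10⁻⁹ = 24120 N = 24.12 kN.
σ_{nickel alloy} = P/A₁ = 24120/1625 = 14.85 MPa, compressive.

σ ≈ 14.8 MPa (compressive)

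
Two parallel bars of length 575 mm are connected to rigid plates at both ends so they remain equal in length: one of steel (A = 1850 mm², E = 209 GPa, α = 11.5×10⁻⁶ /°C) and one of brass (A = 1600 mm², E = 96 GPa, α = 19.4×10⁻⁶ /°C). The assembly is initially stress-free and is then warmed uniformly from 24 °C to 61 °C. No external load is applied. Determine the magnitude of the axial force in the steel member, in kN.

Both members must finish at the same length. With the larger α, the brass tends to over-expand; the plates restrain it, putting the brass in compression and the steel in tension. With no external load the two internal forces are equal and opposite, magnitude P.
Compatibility of the two members (thermal + elastic change equal): (α₁ − α₂)ΔT = P·[1/(A₁E₁) + 1/(A₂E₂)].
|α₁ − α₂|·ΔT = 7.9×10⁻⁶ × 37 = 0.0002923.
1/(A₁E₁) + 1/(A₂E₂) = 1/(1850×209×10³) + 1/(1600×96×10³) = 9.097×10⁻⁹ N⁻¹.
P = 0.0002923 / 9.097×10⁻⁹ = 32130 N = 32.13 kN.

P ≈ 32.1 kN (tensile in the steel)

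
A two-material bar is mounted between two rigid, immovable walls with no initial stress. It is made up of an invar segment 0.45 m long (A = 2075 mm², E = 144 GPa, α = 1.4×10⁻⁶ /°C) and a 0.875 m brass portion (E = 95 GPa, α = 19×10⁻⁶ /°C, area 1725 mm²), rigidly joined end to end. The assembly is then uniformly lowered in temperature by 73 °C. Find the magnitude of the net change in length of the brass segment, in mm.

With the walls removed the bar would change length by δ_free = Σ αᵢΔT Lᵢ = 1.4×10⁻⁶×73×450 + 19×10⁻⁶×73×875 = 1.26 mm.
The rigid supports impose zero overall length change; the single axial force P common to all segments must satisfy P Σ Lᵢ/(AᵢEᵢ) = δ_free.
Σ Lᵢ/(AᵢEᵢ) = 450/(2075×144×10³) + 875/(1725×95×10³) = 6.845×10⁻⁶ mm/N.
Hence P = δ_free / Σ(L/AE) = 1.26/6.845×10⁻⁶ = 184 kN (tensile).
For the brass segment, free thermal change = 19×10⁻⁶×73×875 = 1.214 mm and elastic change from P = 184000×875/(1725×95×10³) = 0.9825 mm; these oppose, so the net change is 0.231 mm (segment shortens).

|ΔL| ≈ 0.231 mm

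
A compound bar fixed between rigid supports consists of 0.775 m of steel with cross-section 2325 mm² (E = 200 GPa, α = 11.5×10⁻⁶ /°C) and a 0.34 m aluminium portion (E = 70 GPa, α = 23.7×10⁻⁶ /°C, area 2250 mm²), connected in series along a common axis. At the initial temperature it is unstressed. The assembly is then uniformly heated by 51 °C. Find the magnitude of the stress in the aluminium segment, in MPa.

If the supports were absent, the total length change would be Σ αᵢΔT Lᵢ = 11.5×10⁻⁶×51×775 + 23.7×10⁻⁶×51×340 = 0.8655 mm.
Since the ends are fixed, an axial force P builds up, equal in every segment, with P · Σ Lᵢ/(AᵢEᵢ) = δ_free.
The series flexibility is Σ Lᵢ/(AᵢEᵢ) = 775/(2325×200×10³) + 340/(2250×70×10³) = 3.825×10⁻⁶ mm/N.
So P = 0.8655 / 3.825×10⁻⁶ = 226.2 kN, compressive.
σ_{aluminium} = P / A = 226200 / 2250 = 100.6 MPa.

σ ≈ 101 MPa (compressive)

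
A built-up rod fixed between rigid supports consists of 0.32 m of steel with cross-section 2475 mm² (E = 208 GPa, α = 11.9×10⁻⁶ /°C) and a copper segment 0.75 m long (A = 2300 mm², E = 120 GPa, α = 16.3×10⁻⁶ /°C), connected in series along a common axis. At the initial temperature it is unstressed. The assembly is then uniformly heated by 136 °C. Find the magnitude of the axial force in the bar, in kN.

P ≈ 653 kN (compressive)

If the supports were absent, the total length change would be Σ αᵢΔT Lᵢ = 11.9×10⁻⁶×136×320 + 16.3×10⁻⁶×136×750 = 2.18 mm.
Since the ends are fixed, an axial force P builds up, equal in every segment, with P · Σ Lᵢ/(AᵢEᵢ) = δ_free.
Σ Lᵢ/(AᵢEᵢ) = 320/(2475×208×10³) + 750/(2300×120×10³) = 3.339×10⁻⁶ mm/N.
Hence P = δ_free / Σ(L/AE) = 2.18/3.339×10⁻⁶ = 653 kN (compressive).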